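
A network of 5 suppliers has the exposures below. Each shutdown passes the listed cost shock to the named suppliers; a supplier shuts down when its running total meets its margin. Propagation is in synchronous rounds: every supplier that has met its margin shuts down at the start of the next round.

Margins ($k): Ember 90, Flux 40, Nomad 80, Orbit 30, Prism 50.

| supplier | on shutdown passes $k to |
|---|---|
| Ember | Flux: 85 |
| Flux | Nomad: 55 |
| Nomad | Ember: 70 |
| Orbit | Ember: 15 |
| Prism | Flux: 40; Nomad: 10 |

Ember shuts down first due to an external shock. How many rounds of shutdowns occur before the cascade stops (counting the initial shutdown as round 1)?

Round 1 — Ember shuts down (initial).
  Flux: +85 → 85 ≥ 40
Round 2 — Flux shuts down.
  Nomad: +55 → 55 < 80
No further shutdowns.

2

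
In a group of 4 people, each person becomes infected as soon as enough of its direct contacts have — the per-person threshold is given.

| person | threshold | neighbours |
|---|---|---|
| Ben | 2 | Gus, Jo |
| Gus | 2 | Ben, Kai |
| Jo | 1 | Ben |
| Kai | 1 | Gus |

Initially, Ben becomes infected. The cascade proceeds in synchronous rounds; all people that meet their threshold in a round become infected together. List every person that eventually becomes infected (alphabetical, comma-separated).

Round 1 — Ben becomes infected (initial).
Round 2 — checking thresholds:
  Gus: 1 of 2 neighbours < 2, holds.
  Jo: 1 of 1 neighbours ≥ 1, becomes infected.
Round 3 — no new infections; cascade stops.

Ben, Jo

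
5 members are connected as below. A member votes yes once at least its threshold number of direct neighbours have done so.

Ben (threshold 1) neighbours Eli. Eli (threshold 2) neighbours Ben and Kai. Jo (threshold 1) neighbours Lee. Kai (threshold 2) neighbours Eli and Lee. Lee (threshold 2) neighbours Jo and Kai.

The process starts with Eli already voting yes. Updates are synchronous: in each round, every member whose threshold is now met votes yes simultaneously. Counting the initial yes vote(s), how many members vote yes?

Round 1 — Eli votes yes (initial).
Round 2 — checking thresholds:
  Ben: 1 of 1 neighbours ≥ 1, votes yes.
  Kai: 1 of 2 neighbours < 2, not yet.
Round 3 — no new yes votes; cascade stops.

2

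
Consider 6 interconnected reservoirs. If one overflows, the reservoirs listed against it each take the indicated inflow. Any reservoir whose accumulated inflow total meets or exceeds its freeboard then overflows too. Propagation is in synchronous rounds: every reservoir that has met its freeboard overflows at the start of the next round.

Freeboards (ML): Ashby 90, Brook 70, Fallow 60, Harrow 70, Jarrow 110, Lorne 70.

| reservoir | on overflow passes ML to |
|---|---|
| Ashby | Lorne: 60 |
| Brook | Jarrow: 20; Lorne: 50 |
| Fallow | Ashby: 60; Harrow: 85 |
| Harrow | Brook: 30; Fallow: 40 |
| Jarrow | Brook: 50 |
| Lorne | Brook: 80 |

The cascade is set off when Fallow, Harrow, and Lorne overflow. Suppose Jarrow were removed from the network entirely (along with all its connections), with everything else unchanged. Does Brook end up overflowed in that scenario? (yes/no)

With Jarrow removed:
Round 1 — Fallow, Harrow, Lorne overflow (initial).
  Ashby: +60 → 60 < 90
  Brook: +30+80 → 110 ≥ 70
Round 2 — Brook overflows.
No further overflows.

yes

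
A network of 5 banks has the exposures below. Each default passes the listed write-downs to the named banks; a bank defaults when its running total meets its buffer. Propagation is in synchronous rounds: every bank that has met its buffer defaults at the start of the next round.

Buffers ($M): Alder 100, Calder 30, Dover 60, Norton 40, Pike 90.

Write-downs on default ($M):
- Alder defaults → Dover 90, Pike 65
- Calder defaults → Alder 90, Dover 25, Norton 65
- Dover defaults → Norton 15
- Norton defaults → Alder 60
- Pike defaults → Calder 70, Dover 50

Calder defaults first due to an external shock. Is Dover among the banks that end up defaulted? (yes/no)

Round 1 — Calder defaults (initial).
  Alder: +90 → 90 < 100
  Dover: +25 → 25 < 60
  Norton: +65 → 65 ≥ 40
Round 2 — Norton defaults.
  Alder: +60 → 150 ≥ 100
Round 3 — Alder defaults.
  Dover: +90 → 115 ≥ 60
  Pike: +65 → 65 < 90
Round 4 — Dover defaults.
No further defaults.

yes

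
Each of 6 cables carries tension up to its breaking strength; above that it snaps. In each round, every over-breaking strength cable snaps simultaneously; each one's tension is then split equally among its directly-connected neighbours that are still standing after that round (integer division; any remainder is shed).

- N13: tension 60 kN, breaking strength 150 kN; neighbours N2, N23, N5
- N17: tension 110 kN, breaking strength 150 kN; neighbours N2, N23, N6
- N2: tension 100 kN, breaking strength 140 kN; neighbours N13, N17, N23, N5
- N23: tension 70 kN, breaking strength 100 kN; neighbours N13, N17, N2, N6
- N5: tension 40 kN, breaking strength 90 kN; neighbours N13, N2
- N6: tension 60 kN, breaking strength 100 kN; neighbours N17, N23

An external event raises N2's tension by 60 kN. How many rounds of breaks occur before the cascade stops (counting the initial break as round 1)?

Round 1 — N2 at 160 > 140. N2 snaps.
  N2 sheds 160 kN to N13, N17, N23, N5: 40 each.
    N13: 60+40 = 100 ≤ 150
    N17: 110+40 = 150 ≤ 150
    N23: 70+40 = 110 > 100
    N5: 40+40 = 80 ≤ 90
Round 2 — N23 snaps.
  N23 sheds 110 kN to N13, N17, N6: 36 each (2 lost).
    N13: 100+36 = 136 ≤ 150
    N17: 150+36 = 186 > 150
    N6: 60+36 = 96 ≤ 100
Round 3 — N17 snaps.
  N17 sheds 186 kN to N6: 186 each.
    N6: 96+186 = 282 > 100
Round 4 — N6 snaps.
  N6 sheds 282 kN: no online neighbours, lost.
No further breaks.

4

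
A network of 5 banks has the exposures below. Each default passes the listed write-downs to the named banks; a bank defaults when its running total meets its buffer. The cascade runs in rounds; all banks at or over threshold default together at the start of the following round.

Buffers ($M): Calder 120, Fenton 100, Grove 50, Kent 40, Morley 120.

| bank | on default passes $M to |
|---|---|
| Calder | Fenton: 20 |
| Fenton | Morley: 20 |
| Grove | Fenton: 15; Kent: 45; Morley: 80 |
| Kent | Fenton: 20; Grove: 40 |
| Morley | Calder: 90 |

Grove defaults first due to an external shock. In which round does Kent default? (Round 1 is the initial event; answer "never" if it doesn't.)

Round 1 — Grove defaults (initial).
  Fenton: +15 → 15 < 100
  Kent: +45 → 45 ≥ 40
  Morley: +80 → 80 < 120
Round 2 — Kent defaults.
  Fenton: +20 → 35 < 100
No further defaults.

2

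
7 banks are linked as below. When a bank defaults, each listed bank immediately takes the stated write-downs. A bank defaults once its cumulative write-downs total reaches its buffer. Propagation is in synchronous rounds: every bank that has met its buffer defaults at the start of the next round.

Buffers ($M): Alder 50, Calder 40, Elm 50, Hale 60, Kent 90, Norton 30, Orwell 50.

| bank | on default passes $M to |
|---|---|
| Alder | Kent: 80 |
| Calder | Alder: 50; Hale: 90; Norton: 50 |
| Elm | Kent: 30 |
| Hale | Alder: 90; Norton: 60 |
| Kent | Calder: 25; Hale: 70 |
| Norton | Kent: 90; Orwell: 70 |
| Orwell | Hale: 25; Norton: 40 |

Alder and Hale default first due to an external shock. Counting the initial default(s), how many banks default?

Round 1 — Alder, Hale default (initial).
  Kent: +80 → 80 < 90
  Norton: +60 → 60 ≥ 30
Round 2 — Norton defaults.
  Kent: +90 → 170 ≥ 90
  Orwell: +70 → 70 ≥ 50
Round 3 — Kent, Orwell default.
  Calder: +25 → 25 < 40
No further defaults.

5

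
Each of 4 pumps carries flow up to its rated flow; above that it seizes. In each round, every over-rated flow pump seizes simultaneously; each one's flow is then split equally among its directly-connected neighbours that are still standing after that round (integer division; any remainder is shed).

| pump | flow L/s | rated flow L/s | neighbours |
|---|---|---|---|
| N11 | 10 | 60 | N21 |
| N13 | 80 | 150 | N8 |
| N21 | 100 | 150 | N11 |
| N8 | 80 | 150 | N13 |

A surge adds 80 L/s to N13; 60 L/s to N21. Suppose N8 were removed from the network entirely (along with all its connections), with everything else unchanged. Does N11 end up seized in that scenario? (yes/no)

yes

With N8 removed:
Round 1 — N13 at 160 > 150; N21 at 160 > 150. N13, N21 seize.
  N13 sheds 160 L/s: no online neighbours, lost.
  N21 sheds 160 L/s to N11: 160 each.
    N11: 10+160 = 170 > 60
Round 2 — N11 seizes.
  N11 sheds 170 L/s: no online neighbours, lost.
No further seizures.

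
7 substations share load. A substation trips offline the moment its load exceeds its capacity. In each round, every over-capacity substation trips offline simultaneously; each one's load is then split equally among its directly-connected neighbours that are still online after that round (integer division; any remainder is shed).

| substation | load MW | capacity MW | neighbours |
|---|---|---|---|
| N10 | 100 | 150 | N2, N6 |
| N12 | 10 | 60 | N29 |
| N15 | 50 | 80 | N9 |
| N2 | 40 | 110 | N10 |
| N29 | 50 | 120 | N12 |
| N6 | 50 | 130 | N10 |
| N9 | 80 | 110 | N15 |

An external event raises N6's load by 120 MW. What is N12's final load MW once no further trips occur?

Round 1 — N6 at 170 > 130. N6 trips offline.
  N6 sheds 170 MW to N10: 170 each.
    N10: 100+170 = 270 > 150
Round 2 — N10 trips offline.
  N10 sheds 270 MW to N2: 270 each.
    N2: 40+270 = 310 > 110
Round 3 — N2 trips offline.
  N2 sheds 310 MW: no online neighbours, lost.
No further trips.

10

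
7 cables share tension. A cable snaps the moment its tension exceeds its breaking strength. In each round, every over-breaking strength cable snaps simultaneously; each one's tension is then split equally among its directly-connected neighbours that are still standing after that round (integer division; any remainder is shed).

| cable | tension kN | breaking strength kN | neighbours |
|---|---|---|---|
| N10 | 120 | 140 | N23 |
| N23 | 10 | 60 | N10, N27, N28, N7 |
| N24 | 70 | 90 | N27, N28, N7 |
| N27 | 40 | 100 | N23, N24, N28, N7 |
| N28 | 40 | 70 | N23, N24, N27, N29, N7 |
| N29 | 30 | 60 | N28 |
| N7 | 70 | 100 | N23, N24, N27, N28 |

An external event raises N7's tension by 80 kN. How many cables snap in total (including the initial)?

Round 1 — N7 at 150 > 100. N7 snaps.
  N7 sheds 150 kN to N23, N24, N27, N28: 37 each (2 lost).
    N23: 10+37 = 47 ≤ 60
    N24: 70+37 = 107 > 90
    N27: 40+37 = 77 ≤ 100
    N28: 40+37 = 77 > 70
Round 2 — N24, N28 snap.
  N24 sheds 107 kN to N27: 107 each.
    N27: 77+107 = 184 > 100
  N28 sheds 77 kN to N23, N27, N29: 25 each (2 lost).
    N23: 47+25 = 72 > 60
    N27: 184+25 = 209 > 100
    N29: 30+25 = 55 ≤ 60
Round 3 — N23, N27 snap.
  N23 sheds 72 kN to N10: 72 each.
    N10: 120+72 = 192 > 140
  N27 sheds 209 kN: no online neighbours, lost.
Round 4 — N10 snaps.
  N10 sheds 192 kN: no online neighbours, lost.
No further breaks.

6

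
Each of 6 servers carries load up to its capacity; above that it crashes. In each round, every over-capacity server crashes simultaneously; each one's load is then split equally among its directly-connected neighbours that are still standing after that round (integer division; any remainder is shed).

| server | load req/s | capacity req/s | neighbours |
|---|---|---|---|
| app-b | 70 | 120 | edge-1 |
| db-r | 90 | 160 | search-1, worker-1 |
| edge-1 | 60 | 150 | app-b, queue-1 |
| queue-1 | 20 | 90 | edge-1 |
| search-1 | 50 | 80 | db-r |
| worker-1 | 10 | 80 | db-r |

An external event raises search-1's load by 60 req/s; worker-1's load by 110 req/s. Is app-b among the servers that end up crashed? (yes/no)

no

Round 1 — search-1 at 110 > 80; worker-1 at 120 > 80. search-1, worker-1 crash.
  search-1 sheds 110 req/s to db-r: 110 each.
    db-r: 90+110 = 200 > 160
  worker-1 sheds 120 req/s to db-r: 120 each.
    db-r: 200+120 = 320 > 160
Round 2 — db-r crashes.
  db-r sheds 320 req/s: no online neighbours, lost.
No further crashes.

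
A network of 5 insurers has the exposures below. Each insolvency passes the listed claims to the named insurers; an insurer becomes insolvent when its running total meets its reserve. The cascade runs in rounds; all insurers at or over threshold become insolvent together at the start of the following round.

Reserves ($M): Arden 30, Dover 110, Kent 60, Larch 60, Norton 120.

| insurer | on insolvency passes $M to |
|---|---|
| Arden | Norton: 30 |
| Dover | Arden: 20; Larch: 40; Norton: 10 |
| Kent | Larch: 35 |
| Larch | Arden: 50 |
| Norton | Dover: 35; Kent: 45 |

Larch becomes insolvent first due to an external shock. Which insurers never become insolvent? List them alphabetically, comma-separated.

Dover, Kent, Norton

Round 1 — Larch becomes insolvent (initial).
  Arden: +50 → 50 ≥ 30
Round 2 — Arden becomes insolvent.
  Norton: +30 → 30 < 120
No further insolvencies.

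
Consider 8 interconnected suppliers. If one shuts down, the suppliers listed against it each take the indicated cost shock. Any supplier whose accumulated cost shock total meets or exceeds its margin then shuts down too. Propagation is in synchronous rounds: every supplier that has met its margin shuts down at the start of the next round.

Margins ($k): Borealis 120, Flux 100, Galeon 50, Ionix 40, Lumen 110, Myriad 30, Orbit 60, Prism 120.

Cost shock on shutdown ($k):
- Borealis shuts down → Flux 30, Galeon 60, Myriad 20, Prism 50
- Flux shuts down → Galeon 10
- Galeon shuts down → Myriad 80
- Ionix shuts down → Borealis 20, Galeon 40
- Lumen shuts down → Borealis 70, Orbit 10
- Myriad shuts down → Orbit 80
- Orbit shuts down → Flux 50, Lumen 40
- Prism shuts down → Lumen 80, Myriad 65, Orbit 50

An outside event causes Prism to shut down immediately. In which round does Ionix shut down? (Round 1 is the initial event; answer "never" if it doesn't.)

never

Round 1 — Prism shuts down (initial).
  Lumen: +80 → 80 < 110
  Myriad: +65 → 65 ≥ 30
  Orbit: +50 → 50 < 60
Round 2 — Myriad shuts down.
  Orbit: +80 → 130 ≥ 60
Round 3 — Orbit shuts down.
  Flux: +50 → 50 < 100
  Lumen: +40 → 120 ≥ 110
Round 4 — Lumen shuts down.
  Borealis: +70 → 70 < 120
No further shutdowns.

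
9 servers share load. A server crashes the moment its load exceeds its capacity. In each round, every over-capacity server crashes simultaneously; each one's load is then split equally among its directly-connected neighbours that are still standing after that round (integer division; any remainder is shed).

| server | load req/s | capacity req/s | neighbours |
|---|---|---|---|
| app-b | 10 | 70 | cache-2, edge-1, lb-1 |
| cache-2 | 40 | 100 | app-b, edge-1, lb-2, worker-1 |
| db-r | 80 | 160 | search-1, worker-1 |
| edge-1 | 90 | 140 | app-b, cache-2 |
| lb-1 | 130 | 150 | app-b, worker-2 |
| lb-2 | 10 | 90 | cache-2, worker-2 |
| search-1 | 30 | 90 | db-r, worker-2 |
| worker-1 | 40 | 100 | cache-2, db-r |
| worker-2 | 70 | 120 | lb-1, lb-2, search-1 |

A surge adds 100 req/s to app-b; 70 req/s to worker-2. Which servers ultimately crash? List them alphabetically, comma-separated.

Round 1 — app-b at 110 > 70; worker-2 at 140 > 120. app-b, worker-2 crash.
  app-b sheds 110 req/s to cache-2, edge-1, lb-1: 36 each (2 lost).
    cache-2: 40+36 = 76 ≤ 100
    edge-1: 90+36 = 126 ≤ 140
    lb-1: 130+36 = 166 > 150
  worker-2 sheds 140 req/s to lb-1, lb-2, search-1: 46 each (2 lost).
    lb-1: 166+46 = 212 > 150
    lb-2: 10+46 = 56 ≤ 90
    search-1: 30+46 = 76 ≤ 90
Round 2 — lb-1 crashes.
  lb-1 sheds 212 req/s: no online neighbours, lost.
No further crashes.

app-b, lb-1, worker-2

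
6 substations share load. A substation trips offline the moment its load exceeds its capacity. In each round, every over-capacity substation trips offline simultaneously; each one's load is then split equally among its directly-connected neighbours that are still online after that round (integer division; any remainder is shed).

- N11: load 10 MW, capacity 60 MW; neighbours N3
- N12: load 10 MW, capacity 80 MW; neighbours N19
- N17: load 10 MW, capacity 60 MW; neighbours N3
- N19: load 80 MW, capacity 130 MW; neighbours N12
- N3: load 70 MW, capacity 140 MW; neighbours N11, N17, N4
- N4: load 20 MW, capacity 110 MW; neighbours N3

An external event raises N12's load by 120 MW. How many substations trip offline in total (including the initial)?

Round 1 — N12 at 130 > 80. N12 trips offline.
  N12 sheds 130 MW to N19: 130 each.
    N19: 80+130 = 210 > 130
Round 2 — N19 trips offline.
  N19 sheds 210 MW: no online neighbours, lost.
No further trips.

2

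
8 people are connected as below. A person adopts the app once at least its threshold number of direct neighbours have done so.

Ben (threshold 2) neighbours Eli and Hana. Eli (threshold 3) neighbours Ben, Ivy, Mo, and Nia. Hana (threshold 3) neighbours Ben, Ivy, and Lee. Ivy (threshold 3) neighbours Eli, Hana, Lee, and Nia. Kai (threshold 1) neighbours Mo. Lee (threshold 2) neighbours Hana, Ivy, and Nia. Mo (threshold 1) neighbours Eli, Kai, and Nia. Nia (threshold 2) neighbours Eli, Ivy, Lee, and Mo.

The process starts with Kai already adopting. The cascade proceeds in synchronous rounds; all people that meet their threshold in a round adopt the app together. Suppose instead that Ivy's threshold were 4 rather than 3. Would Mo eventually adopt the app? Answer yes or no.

yes

With Ivy's threshold at 4:
Round 1 — Kai adopts the app (initial).
Round 2 — checking thresholds:
  Mo: 1 of 3 neighbours ≥ 1, adopts the app.
Round 3 — no new adoptions; cascade stops.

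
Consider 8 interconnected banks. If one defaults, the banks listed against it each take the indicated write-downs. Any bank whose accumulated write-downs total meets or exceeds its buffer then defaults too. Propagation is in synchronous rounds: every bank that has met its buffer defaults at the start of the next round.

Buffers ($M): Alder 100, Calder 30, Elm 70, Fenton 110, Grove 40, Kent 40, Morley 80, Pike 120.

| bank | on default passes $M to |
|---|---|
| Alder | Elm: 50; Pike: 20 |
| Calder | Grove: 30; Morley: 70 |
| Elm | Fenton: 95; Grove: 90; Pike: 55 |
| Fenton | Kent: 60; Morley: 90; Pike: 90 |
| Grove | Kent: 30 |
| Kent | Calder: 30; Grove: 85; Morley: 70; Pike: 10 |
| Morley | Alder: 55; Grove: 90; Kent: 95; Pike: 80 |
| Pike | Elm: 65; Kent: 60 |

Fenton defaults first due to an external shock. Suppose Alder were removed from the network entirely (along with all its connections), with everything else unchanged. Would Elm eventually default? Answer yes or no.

With Alder removed:
Round 1 — Fenton defaults (initial).
  Kent: +60 → 60 ≥ 40
  Morley: +90 → 90 ≥ 80
  Pike: +90 → 90 < 120
Round 2 — Kent, Morley default.
  Calder: +30 → 30 ≥ 30
  Grove: +85+90 → 175 ≥ 40
  Pike: +10+80 → 180 ≥ 120
Round 3 — Calder, Grove, Pike default.
  Elm: +65 → 65 < 70
No further defaults.

no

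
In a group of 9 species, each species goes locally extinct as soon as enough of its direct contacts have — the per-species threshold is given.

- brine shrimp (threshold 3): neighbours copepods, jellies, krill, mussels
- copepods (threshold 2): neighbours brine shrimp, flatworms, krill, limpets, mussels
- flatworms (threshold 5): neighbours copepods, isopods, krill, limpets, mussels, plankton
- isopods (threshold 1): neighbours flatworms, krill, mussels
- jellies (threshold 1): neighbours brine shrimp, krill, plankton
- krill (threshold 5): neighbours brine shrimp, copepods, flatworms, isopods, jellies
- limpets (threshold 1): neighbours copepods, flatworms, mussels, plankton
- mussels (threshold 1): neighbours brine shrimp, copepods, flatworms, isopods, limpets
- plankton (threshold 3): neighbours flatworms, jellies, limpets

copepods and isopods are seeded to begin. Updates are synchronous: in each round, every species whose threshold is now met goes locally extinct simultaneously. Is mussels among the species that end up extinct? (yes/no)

Round 1 — copepods, isopods go locally extinct (initial).
Round 2 — checking thresholds:
  brine shrimp: 1 of 4 neighbours < 3, not yet.
  flatworms: 2 of 6 neighbours < 5, not yet.
  krill: 2 of 5 neighbours < 5, not yet.
  limpets: 1 of 4 neighbours ≥ 1, goes locally extinct.
  mussels: 2 of 5 neighbours ≥ 1, goes locally extinct.
Round 3 — no new extinctions; cascade stops.

yes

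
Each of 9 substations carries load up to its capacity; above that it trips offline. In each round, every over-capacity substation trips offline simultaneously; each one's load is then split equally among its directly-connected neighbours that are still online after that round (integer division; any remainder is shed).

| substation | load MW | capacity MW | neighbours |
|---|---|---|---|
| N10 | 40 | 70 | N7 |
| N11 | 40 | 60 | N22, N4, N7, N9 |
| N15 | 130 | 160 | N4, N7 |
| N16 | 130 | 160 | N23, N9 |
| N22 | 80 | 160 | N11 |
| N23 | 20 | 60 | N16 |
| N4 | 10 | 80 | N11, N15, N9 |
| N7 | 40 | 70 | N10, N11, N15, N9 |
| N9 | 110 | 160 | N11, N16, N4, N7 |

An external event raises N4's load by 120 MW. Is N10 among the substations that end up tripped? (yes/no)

Round 1 — N4 at 130 > 80. N4 trips offline.
  N4 sheds 130 MW to N11, N15, N9: 43 each (1 lost).
    N11: 40+43 = 83 > 60
    N15: 130+43 = 173 > 160
    N9: 110+43 = 153 ≤ 160
Round 2 — N11, N15 trip offline.
  N11 sheds 83 MW to N22, N7, N9: 27 each (2 lost).
    N22: 80+27 = 107 ≤ 160
    N7: 40+27 = 67 ≤ 70
    N9: 153+27 = 180 > 160
  N15 sheds 173 MW to N7: 173 each.
    N7: 67+173 = 240 > 70
Round 3 — N7, N9 trip offline.
  N7 sheds 240 MW to N10: 240 each.
    N10: 40+240 = 280 > 70
  N9 sheds 180 MW to N16: 180 each.
    N16: 130+180 = 310 > 160
Round 4 — N10, N16 trip offline.
  N10 sheds 280 MW: no online neighbours, lost.
  N16 sheds 310 MW to N23: 310 each.
    N23: 20+310 = 330 > 60
Round 5 — N23 trips offline.
  N23 sheds 330 MW: no online neighbours, lost.
No further trips.

yes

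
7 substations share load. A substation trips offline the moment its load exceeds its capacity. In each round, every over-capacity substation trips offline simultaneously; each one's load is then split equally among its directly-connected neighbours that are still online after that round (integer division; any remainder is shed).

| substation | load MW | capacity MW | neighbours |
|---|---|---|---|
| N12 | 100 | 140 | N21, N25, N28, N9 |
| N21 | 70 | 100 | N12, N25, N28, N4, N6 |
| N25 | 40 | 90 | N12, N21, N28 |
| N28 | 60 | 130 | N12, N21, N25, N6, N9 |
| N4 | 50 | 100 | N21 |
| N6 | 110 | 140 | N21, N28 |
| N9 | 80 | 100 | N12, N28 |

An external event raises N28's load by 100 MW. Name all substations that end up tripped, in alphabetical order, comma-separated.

N12, N21, N25, N28, N6, N9

Round 1 — N28 at 160 > 130. N28 trips offline.
  N28 sheds 160 MW to N12, N21, N25, N6, N9: 32 each.
    N12: 100+32 = 132 ≤ 140
    N21: 70+32 = 102 > 100
    N25: 40+32 = 72 ≤ 90
    N6: 110+32 = 142 > 140
    N9: 80+32 = 112 > 100
Round 2 — N21, N6, N9 trip offline.
  N21 sheds 102 MW to N12, N25, N4: 34 each.
    N12: 132+34 = 166 > 140
    N25: 72+34 = 106 > 90
    N4: 50+34 = 84 ≤ 100
  N6 sheds 142 MW: no online neighbours, lost.
  N9 sheds 112 MW to N12: 112 each.
    N12: 166+112 = 278 > 140
Round 3 — N12, N25 trip offline.
  N12 sheds 278 MW: no online neighbours, lost.
  N25 sheds 106 MW: no online neighbours, lost.
No further trips.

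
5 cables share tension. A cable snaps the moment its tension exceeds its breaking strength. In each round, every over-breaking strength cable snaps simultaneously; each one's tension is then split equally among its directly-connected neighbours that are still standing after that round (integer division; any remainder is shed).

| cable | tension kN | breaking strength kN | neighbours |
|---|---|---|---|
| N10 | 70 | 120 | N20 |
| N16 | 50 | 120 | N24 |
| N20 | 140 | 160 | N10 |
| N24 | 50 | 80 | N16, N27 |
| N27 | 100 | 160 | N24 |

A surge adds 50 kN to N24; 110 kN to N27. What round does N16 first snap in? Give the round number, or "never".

Round 1 — N24 at 100 > 80; N27 at 210 > 160. N24, N27 snap.
  N24 sheds 100 kN to N16: 100 each.
    N16: 50+100 = 150 > 120
  N27 sheds 210 kN: no online neighbours, lost.
Round 2 — N16 snaps.
  N16 sheds 150 kN: no online neighbours, lost.
No further breaks.

2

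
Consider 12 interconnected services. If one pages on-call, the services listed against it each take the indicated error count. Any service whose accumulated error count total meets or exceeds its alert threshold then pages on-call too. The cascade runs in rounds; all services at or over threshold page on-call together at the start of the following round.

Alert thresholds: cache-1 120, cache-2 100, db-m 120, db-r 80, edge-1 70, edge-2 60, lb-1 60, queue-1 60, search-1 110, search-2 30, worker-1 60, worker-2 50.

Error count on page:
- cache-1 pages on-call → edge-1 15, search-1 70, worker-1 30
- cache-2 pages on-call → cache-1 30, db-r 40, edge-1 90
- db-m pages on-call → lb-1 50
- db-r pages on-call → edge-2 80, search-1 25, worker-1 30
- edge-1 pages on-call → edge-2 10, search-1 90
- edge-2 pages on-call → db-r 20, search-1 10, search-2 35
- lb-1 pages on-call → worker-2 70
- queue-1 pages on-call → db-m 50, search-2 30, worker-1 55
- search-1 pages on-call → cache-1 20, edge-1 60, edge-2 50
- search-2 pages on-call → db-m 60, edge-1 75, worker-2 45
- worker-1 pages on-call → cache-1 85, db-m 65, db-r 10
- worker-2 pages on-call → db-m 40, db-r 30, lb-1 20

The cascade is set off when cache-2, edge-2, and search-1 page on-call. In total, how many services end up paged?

Round 1 — cache-2, edge-2, search-1 page on-call (initial).
  cache-1: +30+20 → 50 < 120
  db-r: +40+20 → 60 < 80
  edge-1: +90+60 → 150 ≥ 70
  search-2: +35 → 35 ≥ 30
Round 2 — edge-1, search-2 page on-call.
  db-m: +60 → 60 < 120
  worker-2: +45 → 45 < 50
No further pages.

5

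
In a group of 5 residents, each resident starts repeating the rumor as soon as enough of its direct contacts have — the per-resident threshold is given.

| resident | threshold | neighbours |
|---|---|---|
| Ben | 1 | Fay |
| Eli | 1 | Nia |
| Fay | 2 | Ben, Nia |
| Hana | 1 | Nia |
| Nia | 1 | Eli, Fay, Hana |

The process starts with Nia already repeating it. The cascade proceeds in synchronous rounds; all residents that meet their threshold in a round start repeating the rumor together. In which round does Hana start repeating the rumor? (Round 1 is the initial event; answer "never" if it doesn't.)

Round 1 — Nia starts repeating the rumor (initial).
Round 2 — checking thresholds:
  Eli: 1 of 1 neighbours ≥ 1, starts repeating the rumor.
  Fay: 1 of 2 neighbours < 2, not yet.
  Hana: 1 of 1 neighbours ≥ 1, starts repeating the rumor.
Round 3 — no new spreads; cascade stops.

2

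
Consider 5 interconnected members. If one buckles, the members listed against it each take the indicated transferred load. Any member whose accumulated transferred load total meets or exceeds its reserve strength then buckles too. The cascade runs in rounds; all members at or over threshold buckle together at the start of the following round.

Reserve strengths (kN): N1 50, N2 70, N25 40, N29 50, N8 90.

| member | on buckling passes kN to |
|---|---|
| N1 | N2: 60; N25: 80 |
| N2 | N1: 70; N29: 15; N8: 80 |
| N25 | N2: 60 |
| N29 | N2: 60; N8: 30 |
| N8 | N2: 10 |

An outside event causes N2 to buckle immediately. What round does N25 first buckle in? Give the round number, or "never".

3

Round 1 — N2 buckles (initial).
  N1: +70 → 70 ≥ 50
  N29: +15 → 15 < 50
  N8: +80 → 80 < 90
Round 2 — N1 buckles.
  N25: +80 → 80 ≥ 40
Round 3 — N25 buckles.
No further bucklings.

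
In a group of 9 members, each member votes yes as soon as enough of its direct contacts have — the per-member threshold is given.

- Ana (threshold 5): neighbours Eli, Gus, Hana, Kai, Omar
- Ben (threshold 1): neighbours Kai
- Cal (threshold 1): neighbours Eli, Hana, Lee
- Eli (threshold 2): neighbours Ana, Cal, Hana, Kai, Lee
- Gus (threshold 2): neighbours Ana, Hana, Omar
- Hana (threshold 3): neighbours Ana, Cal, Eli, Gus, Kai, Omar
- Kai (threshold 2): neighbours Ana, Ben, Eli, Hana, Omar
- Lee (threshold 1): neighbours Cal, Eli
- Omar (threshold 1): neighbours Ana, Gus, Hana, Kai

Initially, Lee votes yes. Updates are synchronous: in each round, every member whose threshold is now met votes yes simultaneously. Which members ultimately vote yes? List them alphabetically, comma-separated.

Cal, Eli, Lee

Round 1 — Lee votes yes (initial).
Round 2 — checking thresholds:
  Cal: 1 of 3 neighbours ≥ 1, votes yes.
  Eli: 1 of 5 neighbours < 2, below threshold.
Round 3 — checking thresholds:
  Eli: 2 of 5 neighbours ≥ 2, votes yes.
  Hana: 1 of 6 neighbours < 3, below threshold.
Round 4 — no new yes votes; cascade stops.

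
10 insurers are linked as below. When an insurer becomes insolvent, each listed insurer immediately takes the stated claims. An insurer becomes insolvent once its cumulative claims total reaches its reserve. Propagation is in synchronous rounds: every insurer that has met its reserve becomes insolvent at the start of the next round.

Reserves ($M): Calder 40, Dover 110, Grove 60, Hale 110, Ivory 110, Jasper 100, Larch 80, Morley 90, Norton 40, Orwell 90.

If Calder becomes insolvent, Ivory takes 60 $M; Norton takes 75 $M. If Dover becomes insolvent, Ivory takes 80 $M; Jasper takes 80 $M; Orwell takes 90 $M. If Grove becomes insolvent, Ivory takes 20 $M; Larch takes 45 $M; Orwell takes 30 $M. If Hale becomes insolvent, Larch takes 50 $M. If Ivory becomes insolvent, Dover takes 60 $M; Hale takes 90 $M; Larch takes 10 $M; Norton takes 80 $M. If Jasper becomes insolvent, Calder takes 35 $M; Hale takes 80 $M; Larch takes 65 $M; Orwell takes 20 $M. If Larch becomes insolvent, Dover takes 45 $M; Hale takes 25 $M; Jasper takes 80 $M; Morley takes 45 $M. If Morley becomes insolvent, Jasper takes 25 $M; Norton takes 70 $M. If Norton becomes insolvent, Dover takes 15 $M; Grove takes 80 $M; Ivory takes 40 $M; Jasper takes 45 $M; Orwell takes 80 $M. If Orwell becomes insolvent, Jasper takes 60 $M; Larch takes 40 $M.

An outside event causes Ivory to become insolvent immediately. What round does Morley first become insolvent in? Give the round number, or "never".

never

Round 1 — Ivory becomes insolvent (initial).
  Dover: +60 → 60 < 110
  Hale: +90 → 90 < 110
  Larch: +10 → 10 < 80
  Norton: +80 → 80 ≥ 40
Round 2 — Norton becomes insolvent.
  Dover: +15 → 75 < 110
  Grove: +80 → 80 ≥ 60
  Jasper: +45 → 45 < 100
  Orwell: +80 → 80 < 90
Round 3 — Grove becomes insolvent.
  Larch: +45 → 55 < 80
  Orwell: +30 → 110 ≥ 90
Round 4 — Orwell becomes insolvent.
  Jasper: +60 → 105 ≥ 100
  Larch: +40 → 95 ≥ 80
Round 5 — Jasper, Larch become insolvent.
  Calder: +35 → 35 < 40
  Dover: +45 → 120 ≥ 110
  Hale: +80+25 → 195 ≥ 110
  Morley: +45 → 45 < 90
Round 6 — Dover, Hale become insolvent.
No further insolvencies.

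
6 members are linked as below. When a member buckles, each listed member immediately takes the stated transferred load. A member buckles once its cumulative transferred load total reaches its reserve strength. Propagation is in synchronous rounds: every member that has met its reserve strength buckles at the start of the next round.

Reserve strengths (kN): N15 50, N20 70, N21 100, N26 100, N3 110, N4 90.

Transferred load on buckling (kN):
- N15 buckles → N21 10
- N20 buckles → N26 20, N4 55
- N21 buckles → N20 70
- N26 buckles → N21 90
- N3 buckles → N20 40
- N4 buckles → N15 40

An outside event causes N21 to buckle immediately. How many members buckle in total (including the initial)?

Round 1 — N21 buckles (initial).
  N20: +70 → 70 ≥ 70
Round 2 — N20 buckles.
  N26: +20 → 20 < 100
  N4: +55 → 55 < 90
No further bucklings.

2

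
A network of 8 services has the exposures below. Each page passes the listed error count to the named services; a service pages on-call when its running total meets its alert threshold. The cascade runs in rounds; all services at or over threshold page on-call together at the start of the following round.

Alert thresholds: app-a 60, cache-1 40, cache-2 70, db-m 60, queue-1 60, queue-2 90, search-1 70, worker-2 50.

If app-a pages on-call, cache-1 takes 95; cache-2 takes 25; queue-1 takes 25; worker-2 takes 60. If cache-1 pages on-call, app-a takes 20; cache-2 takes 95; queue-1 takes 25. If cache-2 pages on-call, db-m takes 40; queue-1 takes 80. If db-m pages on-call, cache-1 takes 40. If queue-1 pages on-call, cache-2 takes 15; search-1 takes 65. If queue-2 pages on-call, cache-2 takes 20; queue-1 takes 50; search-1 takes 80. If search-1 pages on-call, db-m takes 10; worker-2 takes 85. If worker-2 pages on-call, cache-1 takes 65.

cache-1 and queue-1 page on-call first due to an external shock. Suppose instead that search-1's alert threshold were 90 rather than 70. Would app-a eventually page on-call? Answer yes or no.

no

With search-1's alert threshold at 90:
Round 1 — cache-1, queue-1 page on-call (initial).
  app-a: +20 → 20 < 60
  cache-2: +95+15 → 110 ≥ 70
  search-1: +65 → 65 < 90
Round 2 — cache-2 pages on-call.
  db-m: +40 → 40 < 60
No further pages.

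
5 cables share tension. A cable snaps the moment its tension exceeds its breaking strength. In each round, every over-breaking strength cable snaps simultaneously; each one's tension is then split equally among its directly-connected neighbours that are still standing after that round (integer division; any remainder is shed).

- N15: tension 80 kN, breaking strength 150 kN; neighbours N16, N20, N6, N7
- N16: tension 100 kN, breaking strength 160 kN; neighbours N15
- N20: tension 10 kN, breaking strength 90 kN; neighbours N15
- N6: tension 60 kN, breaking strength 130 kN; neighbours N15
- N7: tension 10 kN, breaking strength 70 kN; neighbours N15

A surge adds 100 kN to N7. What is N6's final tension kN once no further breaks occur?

Round 1 — N7 at 110 > 70. N7 snaps.
  N7 sheds 110 kN to N15: 110 each.
    N15: 80+110 = 190 > 150
Round 2 — N15 snaps.
  N15 sheds 190 kN to N16, N20, N6: 63 each (1 lost).
    N16: 100+63 = 163 > 160
    N20: 10+63 = 73 ≤ 90
    N6: 60+63 = 123 ≤ 130
Round 3 — N16 snaps.
  N16 sheds 163 kN: no online neighbours, lost.
No further breaks.

123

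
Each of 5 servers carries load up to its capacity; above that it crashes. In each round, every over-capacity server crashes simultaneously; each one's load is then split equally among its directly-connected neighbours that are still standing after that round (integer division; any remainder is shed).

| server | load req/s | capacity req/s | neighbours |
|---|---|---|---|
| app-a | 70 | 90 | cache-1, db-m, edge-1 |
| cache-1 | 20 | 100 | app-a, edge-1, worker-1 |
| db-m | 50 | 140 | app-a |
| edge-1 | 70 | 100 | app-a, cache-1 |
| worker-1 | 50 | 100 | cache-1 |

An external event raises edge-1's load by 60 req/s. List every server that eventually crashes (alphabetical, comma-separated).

Round 1 — edge-1 at 130 > 100. edge-1 crashes.
  edge-1 sheds 130 req/s to app-a, cache-1: 65 each.
    app-a: 70+65 = 135 > 90
    cache-1: 20+65 = 85 ≤ 100
Round 2 — app-a crashes.
  app-a sheds 135 req/s to cache-1, db-m: 67 each (1 lost).
    cache-1: 85+67 = 152 > 100
    db-m: 50+67 = 117 ≤ 140
Round 3 — cache-1 crashes.
  cache-1 sheds 152 req/s to worker-1: 152 each.
    worker-1: 50+152 = 202 > 100
Round 4 — worker-1 crashes.
  worker-1 sheds 202 req/s: no online neighbours, lost.
No further crashes.

app-a, cache-1, edge-1, worker-1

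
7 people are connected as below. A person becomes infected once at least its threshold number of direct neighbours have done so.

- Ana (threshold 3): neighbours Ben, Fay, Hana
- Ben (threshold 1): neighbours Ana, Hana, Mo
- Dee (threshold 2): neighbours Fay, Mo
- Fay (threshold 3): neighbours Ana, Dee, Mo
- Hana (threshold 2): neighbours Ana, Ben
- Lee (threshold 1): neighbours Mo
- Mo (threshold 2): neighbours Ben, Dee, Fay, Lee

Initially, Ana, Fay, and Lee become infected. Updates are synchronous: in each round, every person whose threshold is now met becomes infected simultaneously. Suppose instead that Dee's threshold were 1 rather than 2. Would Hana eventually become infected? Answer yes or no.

yes

With Dee's threshold at 1:
Round 1 — Ana, Fay, Lee become infected (initial).
Round 2 — checking thresholds:
  Ben: 1 of 3 neighbours ≥ 1, becomes infected.
  Dee: 1 of 2 neighbours ≥ 1, becomes infected.
  Hana: 1 of 2 neighbours < 2, holds.
  Mo: 2 of 4 neighbours ≥ 2, becomes infected.
Round 3 — checking thresholds:
  Hana: 2 of 2 neighbours ≥ 2, becomes infected.
Round 4 — no new infections; cascade stops.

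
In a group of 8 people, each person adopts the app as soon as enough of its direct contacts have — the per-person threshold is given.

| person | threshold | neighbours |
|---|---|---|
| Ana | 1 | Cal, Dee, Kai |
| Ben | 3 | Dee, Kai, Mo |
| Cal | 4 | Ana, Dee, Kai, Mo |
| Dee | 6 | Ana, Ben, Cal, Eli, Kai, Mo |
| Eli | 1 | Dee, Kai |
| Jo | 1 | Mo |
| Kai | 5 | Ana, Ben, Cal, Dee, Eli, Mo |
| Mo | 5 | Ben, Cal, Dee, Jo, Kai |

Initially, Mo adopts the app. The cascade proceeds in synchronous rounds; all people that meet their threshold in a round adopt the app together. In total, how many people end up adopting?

Round 1 — Mo adopts the app (initial).
Round 2 — checking thresholds:
  Ben: 1 of 3 neighbours < 3, holds.
  Cal: 1 of 4 neighbours < 4, holds.
  Dee: 1 of 6 neighbours < 6, holds.
  Jo: 1 of 1 neighbours ≥ 1, adopts the app.
  Kai: 1 of 6 neighbours < 5, holds.
Round 3 — no new adoptions; cascade stops.

2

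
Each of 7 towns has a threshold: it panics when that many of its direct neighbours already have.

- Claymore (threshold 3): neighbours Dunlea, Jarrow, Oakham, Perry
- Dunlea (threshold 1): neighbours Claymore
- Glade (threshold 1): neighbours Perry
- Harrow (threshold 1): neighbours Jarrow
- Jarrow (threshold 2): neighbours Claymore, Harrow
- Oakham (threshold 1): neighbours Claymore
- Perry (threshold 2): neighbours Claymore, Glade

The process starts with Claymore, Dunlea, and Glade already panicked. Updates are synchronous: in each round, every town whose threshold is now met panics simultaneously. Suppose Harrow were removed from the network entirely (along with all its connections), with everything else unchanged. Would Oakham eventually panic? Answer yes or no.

With Harrow removed:
Round 1 — Claymore, Dunlea, Glade panic (initial).
Round 2 — checking thresholds:
  Jarrow: 1 of 1 neighbours < 2, holds.
  Oakham: 1 of 1 neighbours ≥ 1, panics.
  Perry: 2 of 2 neighbours ≥ 2, panics.
Round 3 — no new panics; cascade stops.

yes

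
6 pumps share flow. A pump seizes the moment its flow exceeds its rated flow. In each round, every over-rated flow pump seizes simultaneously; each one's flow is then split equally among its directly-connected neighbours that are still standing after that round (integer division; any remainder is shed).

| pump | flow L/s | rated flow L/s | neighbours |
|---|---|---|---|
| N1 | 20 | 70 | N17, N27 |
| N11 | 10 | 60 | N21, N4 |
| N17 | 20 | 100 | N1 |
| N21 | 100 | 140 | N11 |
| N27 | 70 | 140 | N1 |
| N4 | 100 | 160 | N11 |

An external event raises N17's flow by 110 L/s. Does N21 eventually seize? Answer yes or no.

Round 1 — N17 at 130 > 100. N17 seizes.
  N17 sheds 130 L/s to N1: 130 each.
    N1: 20+130 = 150 > 70
Round 2 — N1 seizes.
  N1 sheds 150 L/s to N27: 150 each.
    N27: 70+150 = 220 > 140
Round 3 — N27 seizes.
  N27 sheds 220 L/s: no online neighbours, lost.
No further seizures.

no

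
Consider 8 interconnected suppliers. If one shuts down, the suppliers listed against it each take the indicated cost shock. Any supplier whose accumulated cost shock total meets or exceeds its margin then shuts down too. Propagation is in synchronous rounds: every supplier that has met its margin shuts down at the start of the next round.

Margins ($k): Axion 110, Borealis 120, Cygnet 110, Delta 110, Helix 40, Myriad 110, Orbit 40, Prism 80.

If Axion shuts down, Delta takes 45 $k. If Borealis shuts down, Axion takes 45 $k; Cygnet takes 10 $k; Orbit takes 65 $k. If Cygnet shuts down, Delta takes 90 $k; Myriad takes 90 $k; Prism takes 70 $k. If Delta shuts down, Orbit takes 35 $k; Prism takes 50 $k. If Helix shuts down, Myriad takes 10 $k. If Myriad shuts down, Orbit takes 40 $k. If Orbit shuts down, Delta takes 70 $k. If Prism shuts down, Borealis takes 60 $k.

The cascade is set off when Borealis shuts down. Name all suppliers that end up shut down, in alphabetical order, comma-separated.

Borealis, Orbit

Round 1 — Borealis shuts down (initial).
  Axion: +45 → 45 < 110
  Cygnet: +10 → 10 < 110
  Orbit: +65 → 65 ≥ 40
Round 2 — Orbit shuts down.
  Delta: +70 → 70 < 110
No further shutdowns.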